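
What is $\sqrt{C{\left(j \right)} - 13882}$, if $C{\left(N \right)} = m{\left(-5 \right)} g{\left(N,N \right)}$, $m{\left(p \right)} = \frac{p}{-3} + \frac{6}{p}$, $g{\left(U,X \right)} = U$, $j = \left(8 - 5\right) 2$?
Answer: $\frac{2 i \sqrt{86745}}{5} \approx 117.81 i$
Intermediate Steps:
$j = 6$ ($j = 3 \cdot 2 = 6$)
$m{\left(p \right)} = \frac{6}{p} - \frac{p}{3}$ ($m{\left(p \right)} = p \left(- \frac{1}{3}\right) + \frac{6}{p} = - \frac{p}{3} + \frac{6}{p} = \frac{6}{p} - \frac{p}{3}$)
$C{\left(N \right)} = \frac{7 N}{15}$ ($C{\left(N \right)} = \left(\frac{6}{-5} - - \frac{5}{3}\right) N = \left(6 \left(- \frac{1}{5}\right) + \frac{5}{3}\right) N = \left(- \frac{6}{5} + \frac{5}{3}\right) N = \frac{7 N}{15}$)
$\sqrt{C{\left(j \right)} - 13882} = \sqrt{\frac{7}{15} \cdot 6 - 13882} = \sqrt{\frac{14}{5} - 13882} = \sqrt{- \frac{69396}{5}} = \frac{2 i \sqrt{86745}}{5}$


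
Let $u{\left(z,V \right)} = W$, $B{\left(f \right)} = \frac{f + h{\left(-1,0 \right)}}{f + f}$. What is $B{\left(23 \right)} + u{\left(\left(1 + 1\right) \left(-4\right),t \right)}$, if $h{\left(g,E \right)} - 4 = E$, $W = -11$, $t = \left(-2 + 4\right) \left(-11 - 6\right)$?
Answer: $- \frac{479}{46} \approx -10.413$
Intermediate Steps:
$t = -34$ ($t = 2 \left(-17\right) = -34$)
$h{\left(g,E \right)} = 4 + E$
$B{\left(f \right)} = \frac{4 + f}{2 f}$ ($B{\left(f \right)} = \frac{f + \left(4 + 0\right)}{f + f} = \frac{f + 4}{2 f} = \left(4 + f\right) \frac{1}{2 f} = \frac{4 + f}{2 f}$)
$u{\left(z,V \right)} = -11$
$B{\left(23 \right)} + u{\left(\left(1 + 1\right) \left(-4\right),t \right)} = \frac{4 + 23}{2 \cdot 23} - 11 = \frac{1}{2} \cdot \frac{1}{23} \cdot 27 - 11 = \frac{27}{46} - 11 = - \frac{479}{46}$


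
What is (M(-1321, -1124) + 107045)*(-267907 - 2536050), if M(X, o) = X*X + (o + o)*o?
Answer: -12278073461966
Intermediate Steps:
M(X, o) = X² + 2*o² (M(X, o) = X² + (2*o)*o = X² + 2*o²)
(M(-1321, -1124) + 107045)*(-267907 - 2536050) = (((-1321)² + 2*(-1124)²) + 107045)*(-267907 - 2536050) = ((1745041 + 2*1263376) + 107045)*(-2803957) = ((1745041 + 2526752) + 107045)*(-2803957) = (4271793 + 107045)*(-2803957) = 4378838*(-2803957) = -12278073461966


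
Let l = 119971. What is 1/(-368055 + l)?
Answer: -1/248084 ≈ -4.0309e-6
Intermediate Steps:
1/(-368055 + l) = 1/(-368055 + 119971) = 1/(-248084) = -1/248084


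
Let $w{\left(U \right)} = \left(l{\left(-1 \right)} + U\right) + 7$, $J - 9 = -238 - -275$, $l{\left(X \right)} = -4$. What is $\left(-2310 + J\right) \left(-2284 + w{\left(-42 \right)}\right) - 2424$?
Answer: $5256848$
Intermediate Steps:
$J = 46$ ($J = 9 - -37 = 9 + \left(-238 + 275\right) = 9 + 37 = 46$)
$w{\left(U \right)} = 3 + U$ ($w{\left(U \right)} = \left(-4 + U\right) + 7 = 3 + U$)
$\left(-2310 + J\right) \left(-2284 + w{\left(-42 \right)}\right) - 2424 = \left(-2310 + 46\right) \left(-2284 + \left(3 - 42\right)\right) - 2424 = - 2264 \left(-2284 - 39\right) - 2424 = \left(-2264\right) \left(-2323\right) - 2424 = 5259272 - 2424 = 5256848$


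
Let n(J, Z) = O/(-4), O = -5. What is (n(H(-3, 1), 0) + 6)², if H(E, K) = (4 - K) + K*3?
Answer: 841/16 ≈ 52.563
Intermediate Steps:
H(E, K) = 4 + 2*K (H(E, K) = (4 - K) + 3*K = 4 + 2*K)
n(J, Z) = 5/4 (n(J, Z) = -5/(-4) = -5*(-¼) = 5/4)
(n(H(-3, 1), 0) + 6)² = (5/4 + 6)² = (29/4)² = 841/16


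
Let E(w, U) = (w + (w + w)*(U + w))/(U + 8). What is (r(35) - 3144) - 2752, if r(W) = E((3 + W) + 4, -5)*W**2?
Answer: 1280354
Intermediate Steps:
E(w, U) = (w + 2*w*(U + w))/(8 + U) (E(w, U) = (w + (2*w)*(U + w))/(8 + U) = (w + 2*w*(U + w))/(8 + U))
r(W) = W**2*(5 + 2*W)*(7 + W)/3 (r(W) = (((3 + W) + 4)*(1 + 2*(-5) + 2*((3 + W) + 4))/(8 - 5))*W**2 = ((7 + W)*(1 - 10 + 2*(7 + W))/3)*W**2 = ((7 + W)*(1/3)*(1 - 10 + (14 + 2*W)))*W**2 = ((7 + W)*(1/3)*(5 + 2*W))*W**2 = ((5 + 2*W)*(7 + W)/3)*W**2 = W**2*(5 + 2*W)*(7 + W)/3)
(r(35) - 3144) - 2752 = ((1/3)*35**2*(5 + 2*35)*(7 + 35) - 3144) - 2752 = ((1/3)*1225*(5 + 70)*42 - 3144) - 2752 = ((1/3)*1225*75*42 - 3144) - 2752 = (1286250 - 3144) - 2752 = 1283106 - 2752 = 1280354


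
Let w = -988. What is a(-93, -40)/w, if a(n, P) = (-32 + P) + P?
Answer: 28/247 ≈ 0.11336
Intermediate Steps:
a(n, P) = -32 + 2*P
a(-93, -40)/w = (-32 + 2*(-40))/(-988) = (-32 - 80)*(-1/988) = -112*(-1/988) = 28/247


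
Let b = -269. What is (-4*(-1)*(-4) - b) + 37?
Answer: 290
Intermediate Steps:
(-4*(-1)*(-4) - b) + 37 = (-4*(-1)*(-4) - 1*(-269)) + 37 = (4*(-4) + 269) + 37 = (-16 + 269) + 37 = 253 + 37 = 290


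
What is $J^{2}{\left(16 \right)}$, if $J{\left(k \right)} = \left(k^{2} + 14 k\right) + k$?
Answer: $246016$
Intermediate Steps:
$J{\left(k \right)} = k^{2} + 15 k$
$J^{2}{\left(16 \right)} = \left(16 \left(15 + 16\right)\right)^{2} = \left(16 \cdot 31\right)^{2} = 496^{2} = 246016$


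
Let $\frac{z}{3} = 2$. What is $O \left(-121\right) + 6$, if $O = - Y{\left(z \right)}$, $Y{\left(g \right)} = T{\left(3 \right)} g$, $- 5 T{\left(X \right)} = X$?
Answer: $- \frac{2148}{5} \approx -429.6$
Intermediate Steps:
$z = 6$ ($z = 3 \cdot 2 = 6$)
$T{\left(X \right)} = - \frac{X}{5}$
$Y{\left(g \right)} = - \frac{3 g}{5}$ ($Y{\left(g \right)} = \left(- \frac{1}{5}\right) 3 g = - \frac{3 g}{5}$)
$O = \frac{18}{5}$ ($O = - \frac{\left(-3\right) 6}{5} = \left(-1\right) \left(- \frac{18}{5}\right) = \frac{18}{5} \approx 3.6$)
$O \left(-121\right) + 6 = \frac{18}{5} \left(-121\right) + 6 = - \frac{2178}{5} + 6 = - \frac{2148}{5}$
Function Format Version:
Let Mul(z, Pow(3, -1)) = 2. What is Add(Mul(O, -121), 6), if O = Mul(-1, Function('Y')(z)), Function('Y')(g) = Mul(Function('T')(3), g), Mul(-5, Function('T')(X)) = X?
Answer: Rational(-2148, 5) ≈ -429.60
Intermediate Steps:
z = 6 (z = Mul(3, 2) = 6)
Function('T')(X) = Mul(Rational(-1, 5), X)
Function('Y')(g) = Mul(Rational(-3, 5), g) (Function('Y')(g) = Mul(Mul(Rational(-1, 5), 3), g) = Mul(Rational(-3, 5), g))
O = Rational(18, 5) (O = Mul(-1, Mul(Rational(-3, 5), 6)) = Mul(-1, Rational(-18, 5)) = Rational(18, 5) ≈ 3.6000)
Add(Mul(O, -121), 6) = Add(Mul(Rational(18, 5), -121), 6) = Add(Rational(-2178, 5), 6) = Rational(-2148, 5)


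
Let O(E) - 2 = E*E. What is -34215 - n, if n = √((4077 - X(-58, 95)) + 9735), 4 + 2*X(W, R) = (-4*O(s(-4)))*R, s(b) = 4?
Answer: -34215 - √17234 ≈ -34346.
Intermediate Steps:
O(E) = 2 + E² (O(E) = 2 + E*E = 2 + E²)
X(W, R) = -2 - 36*R (X(W, R) = -2 + ((-4*(2 + 4²))*R)/2 = -2 + ((-4*(2 + 16))*R)/2 = -2 + ((-4*18)*R)/2 = -2 + (-72*R)/2 = -2 - 36*R)
n = √17234 (n = √((4077 - (-2 - 36*95)) + 9735) = √((4077 - (-2 - 3420)) + 9735) = √((4077 - 1*(-3422)) + 9735) = √((4077 + 3422) + 9735) = √(7499 + 9735) = √17234 ≈ 131.28)
-34215 - n = -34215 - √17234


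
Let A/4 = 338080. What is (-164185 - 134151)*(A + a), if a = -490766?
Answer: -257032574144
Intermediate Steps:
A = 1352320 (A = 4*338080 = 1352320)
(-164185 - 134151)*(A + a) = (-164185 - 134151)*(1352320 - 490766) = -298336*861554 = -257032574144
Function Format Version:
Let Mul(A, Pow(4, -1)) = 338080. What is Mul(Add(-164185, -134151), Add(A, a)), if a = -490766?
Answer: -257032574144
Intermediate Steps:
A = 1352320 (A = Mul(4, 338080) = 1352320)
Mul(Add(-164185, -134151), Add(A, a)) = Mul(Add(-164185, -134151), Add(1352320, -490766)) = Mul(-298336, 861554) = -257032574144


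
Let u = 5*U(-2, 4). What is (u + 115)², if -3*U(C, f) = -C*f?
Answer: 93025/9 ≈ 10336.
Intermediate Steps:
U(C, f) = C*f/3 (U(C, f) = -(-1)*C*f/3 = C*f/3)
u = -40/3 (u = 5*((⅓)*(-2)*4) = 5*(-8/3) = -40/3 ≈ -13.333)
(u + 115)² = (-40/3 + 115)² = (305/3)² = 93025/9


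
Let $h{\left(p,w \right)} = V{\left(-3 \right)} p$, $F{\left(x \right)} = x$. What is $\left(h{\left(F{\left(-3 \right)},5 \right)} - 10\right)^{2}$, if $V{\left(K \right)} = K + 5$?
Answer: $256$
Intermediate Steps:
$V{\left(K \right)} = 5 + K$
$h{\left(p,w \right)} = 2 p$ ($h{\left(p,w \right)} = \left(5 - 3\right) p = 2 p$)
$\left(h{\left(F{\left(-3 \right)},5 \right)} - 10\right)^{2} = \left(2 \left(-3\right) - 10\right)^{2} = \left(-6 - 10\right)^{2} = \left(-16\right)^{2} = 256$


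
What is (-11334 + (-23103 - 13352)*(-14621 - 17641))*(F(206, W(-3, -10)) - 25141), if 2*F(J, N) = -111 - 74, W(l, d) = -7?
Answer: -29677116221046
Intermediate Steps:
F(J, N) = -185/2 (F(J, N) = (-111 - 74)/2 = (½)*(-185) = -185/2)
(-11334 + (-23103 - 13352)*(-14621 - 17641))*(F(206, W(-3, -10)) - 25141) = (-11334 + (-23103 - 13352)*(-14621 - 17641))*(-185/2 - 25141) = (-11334 - 36455*(-32262))*(-50467/2) = (-11334 + 1176111210)*(-50467/2) = 1176099876*(-50467/2) = -29677116221046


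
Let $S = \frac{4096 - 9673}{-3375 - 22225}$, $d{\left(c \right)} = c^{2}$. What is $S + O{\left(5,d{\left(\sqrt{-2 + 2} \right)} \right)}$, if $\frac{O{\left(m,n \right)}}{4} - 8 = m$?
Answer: $\frac{1336777}{25600} \approx 52.218$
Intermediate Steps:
$O{\left(m,n \right)} = 32 + 4 m$
$S = \frac{5577}{25600}$ ($S = - \frac{5577}{-25600} = \left(-5577\right) \left(- \frac{1}{25600}\right) = \frac{5577}{25600} \approx 0.21785$)
$S + O{\left(5,d{\left(\sqrt{-2 + 2} \right)} \right)} = \frac{5577}{25600} + \left(32 + 4 \cdot 5\right) = \frac{5577}{25600} + \left(32 + 20\right) = \frac{5577}{25600} + 52 = \frac{1336777}{25600}$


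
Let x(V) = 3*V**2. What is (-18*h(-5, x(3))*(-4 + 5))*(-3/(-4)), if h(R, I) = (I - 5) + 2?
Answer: -324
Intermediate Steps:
h(R, I) = -3 + I (h(R, I) = (-5 + I) + 2 = -3 + I)
(-18*h(-5, x(3))*(-4 + 5))*(-3/(-4)) = (-18*(-3 + 3*3**2)*(-4 + 5))*(-3/(-4)) = (-18*(-3 + 3*9))*(-3*(-1/4)) = -18*(-3 + 27)*(3/4) = -432*(3/4) = -18*24*(3/4) = -432*3/4 = -324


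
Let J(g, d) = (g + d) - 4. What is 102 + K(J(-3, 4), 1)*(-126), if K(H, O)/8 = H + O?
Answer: 2118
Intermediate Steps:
J(g, d) = -4 + d + g (J(g, d) = (d + g) - 4 = -4 + d + g)
K(H, O) = 8*H + 8*O (K(H, O) = 8*(H + O) = 8*H + 8*O)
102 + K(J(-3, 4), 1)*(-126) = 102 + (8*(-4 + 4 - 3) + 8*1)*(-126) = 102 + (8*(-3) + 8)*(-126) = 102 + (-24 + 8)*(-126) = 102 - 16*(-126) = 102 + 2016 = 2118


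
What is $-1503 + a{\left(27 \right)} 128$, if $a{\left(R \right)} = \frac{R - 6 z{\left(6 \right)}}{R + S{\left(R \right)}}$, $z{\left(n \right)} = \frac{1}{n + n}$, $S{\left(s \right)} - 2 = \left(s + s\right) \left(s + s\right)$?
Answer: $- \frac{4422943}{2945} \approx -1501.8$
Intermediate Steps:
$S{\left(s \right)} = 2 + 4 s^{2}$ ($S{\left(s \right)} = 2 + \left(s + s\right) \left(s + s\right) = 2 + 2 s 2 s = 2 + 4 s^{2}$)
$z{\left(n \right)} = \frac{1}{2 n}$
$a{\left(R \right)} = \frac{- \frac{1}{2} + R}{2 + R + 4 R^{2}}$ ($a{\left(R \right)} = \frac{R - 6 \frac{1}{2 \cdot 6}}{R + \left(2 + 4 R^{2}\right)} = \frac{R - 6 \cdot \frac{1}{2} \cdot \frac{1}{6}}{2 + R + 4 R^{2}} = \frac{R - \frac{1}{2}}{2 + R + 4 R^{2}} = \frac{- \frac{1}{2} + R}{2 + R + 4 R^{2}}$)
$-1503 + a{\left(27 \right)} 128 = -1503 + \frac{- \frac{1}{2} + 27}{2 + 27 + 4 \cdot 27^{2}} \cdot 128 = -1503 + \frac{1}{2 + 27 + 4 \cdot 729} \cdot \frac{53}{2} \cdot 128 = -1503 + \frac{1}{2 + 27 + 2916} \cdot \frac{53}{2} \cdot 128 = -1503 + \frac{1}{2945} \cdot \frac{53}{2} \cdot 128 = -1503 + \frac{53}{5890} \cdot 128 = -1503 + \frac{3392}{2945} = - \frac{4422943}{2945}$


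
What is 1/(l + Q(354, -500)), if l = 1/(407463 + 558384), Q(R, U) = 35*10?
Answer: 965847/338046451 ≈ 0.0028571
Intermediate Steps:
Q(R, U) = 350
l = 1/965847 ≈ 1.0354e-6
1/(l + Q(354, -500)) = 1/(1/965847 + 350) = 1/(338046451/965847) = 965847/338046451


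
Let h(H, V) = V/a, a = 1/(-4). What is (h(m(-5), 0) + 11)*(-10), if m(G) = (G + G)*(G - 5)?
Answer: -110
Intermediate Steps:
a = -¼ ≈ -0.25000
m(G) = 2*G*(-5 + G) (m(G) = (2*G)*(-5 + G) = 2*G*(-5 + G))
h(H, V) = -4*V (h(H, V) = V/(-¼) = V*(-4) = -4*V)
(h(m(-5), 0) + 11)*(-10) = (-4*0 + 11)*(-10) = (0 + 11)*(-10) = 11*(-10) = -110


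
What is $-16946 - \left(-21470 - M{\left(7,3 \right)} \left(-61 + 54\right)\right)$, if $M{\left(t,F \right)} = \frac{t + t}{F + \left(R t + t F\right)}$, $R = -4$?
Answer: $\frac{9097}{2} \approx 4548.5$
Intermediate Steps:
$M{\left(t,F \right)} = \frac{2 t}{F - 4 t + F t}$ ($M{\left(t,F \right)} = \frac{t + t}{F + \left(- 4 t + t F\right)} = \frac{2 t}{F + \left(- 4 t + F t\right)} = \frac{2 t}{F - 4 t + F t}$)
$-16946 - \left(-21470 - M{\left(7,3 \right)} \left(-61 + 54\right)\right) = -16946 - \left(-21470 - 2 \cdot 7 \frac{1}{3 - 28 + 3 \cdot 7} \left(-61 + 54\right)\right) = -16946 - \left(-21470 - 2 \cdot 7 \frac{1}{3 - 28 + 21} \left(-7\right)\right) = -16946 - \left(-21470 - 2 \cdot 7 \frac{1}{-4} \left(-7\right)\right) = -16946 - \left(-21470 - 2 \cdot 7 \left(- \frac{1}{4}\right) \left(-7\right)\right) = -16946 - \left(-21470 - \left(- \frac{7}{2}\right) \left(-7\right)\right) = -16946 - \left(-21470 - \frac{49}{2}\right) = -16946 - - \frac{42989}{2} = -16946 + \frac{42989}{2} = \frac{9097}{2}$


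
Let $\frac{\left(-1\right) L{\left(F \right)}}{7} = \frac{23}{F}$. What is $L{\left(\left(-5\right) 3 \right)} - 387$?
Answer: $- \frac{5644}{15} \approx -376.27$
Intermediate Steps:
$L{\left(F \right)} = - \frac{161}{F}$ ($L{\left(F \right)} = - 7 \frac{23}{F} = - \frac{161}{F}$)
$L{\left(\left(-5\right) 3 \right)} - 387 = - \frac{161}{\left(-5\right) 3} - 387 = - \frac{161}{-15} - 387 = \left(-161\right) \left(- \frac{1}{15}\right) - 387 = \frac{161}{15} - 387 = - \frac{5644}{15}$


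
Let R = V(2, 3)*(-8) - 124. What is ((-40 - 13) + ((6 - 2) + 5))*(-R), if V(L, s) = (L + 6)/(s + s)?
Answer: -17776/3 ≈ -5925.3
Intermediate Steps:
V(L, s) = (6 + L)/(2*s) (V(L, s) = (6 + L)/((2*s)) = (6 + L)*(1/(2*s)) = (6 + L)/(2*s))
R = -404/3 (R = ((½)*(6 + 2)/3)*(-8) - 124 = ((½)*(⅓)*8)*(-8) - 124 = (4/3)*(-8) - 124 = -32/3 - 124 = -404/3 ≈ -134.67)
((-40 - 13) + ((6 - 2) + 5))*(-R) = ((-40 - 13) + ((6 - 2) + 5))*(-1*(-404/3)) = (-53 + (4 + 5))*(404/3) = (-53 + 9)*(404/3) = -44*404/3 = -17776/3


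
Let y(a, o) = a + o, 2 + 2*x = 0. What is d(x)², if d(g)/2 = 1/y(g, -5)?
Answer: ⅑ ≈ 0.11111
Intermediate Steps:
x = -1 (x = -1 + (½)*0 = -1 + 0 = -1)
d(g) = 2/(-5 + g) (d(g) = 2/(g - 5) = 2/(-5 + g))
d(x)² = (2/(-5 - 1))² = (2/(-6))² = (2*(-⅙))² = (-⅓)² = ⅑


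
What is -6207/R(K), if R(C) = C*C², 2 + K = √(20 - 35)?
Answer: 6207/(2 - I*√15)³ ≈ -74.205 - 10.514*I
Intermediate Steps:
K = -2 + I*√15 (K = -2 + √(20 - 35) = -2 + √(-15) = -2 + I*√15 ≈ -2.0 + 3.873*I)
R(C) = C³
-6207/R(K) = -6207/(-2 + I*√15)³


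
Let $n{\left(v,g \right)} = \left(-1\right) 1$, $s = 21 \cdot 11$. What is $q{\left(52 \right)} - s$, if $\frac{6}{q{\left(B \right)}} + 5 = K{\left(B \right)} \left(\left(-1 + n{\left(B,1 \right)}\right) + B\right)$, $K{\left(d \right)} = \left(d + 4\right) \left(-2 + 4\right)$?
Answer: $- \frac{430813}{1865} \approx -231.0$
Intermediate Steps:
$s = 231$
$n{\left(v,g \right)} = -1$
$K{\left(d \right)} = 8 + 2 d$ ($K{\left(d \right)} = \left(4 + d\right) 2 = 8 + 2 d$)
$q{\left(B \right)} = \frac{6}{-5 + \left(-2 + B\right) \left(8 + 2 B\right)}$ ($q{\left(B \right)} = \frac{6}{-5 + \left(8 + 2 B\right) \left(\left(-1 - 1\right) + B\right)} = \frac{6}{-5 + \left(8 + 2 B\right) \left(-2 + B\right)} = \frac{6}{-5 + \left(-2 + B\right) \left(8 + 2 B\right)}$)
$q{\left(52 \right)} - s = \frac{6}{-21 + 2 \cdot 52^{2} + 4 \cdot 52} - 231 = \frac{6}{-21 + 2 \cdot 2704 + 208} - 231 = \frac{6}{-21 + 5408 + 208} - 231 = \frac{6}{5595} - 231 = 6 \cdot \frac{1}{5595} - 231 = \frac{2}{1865} - 231 = - \frac{430813}{1865}$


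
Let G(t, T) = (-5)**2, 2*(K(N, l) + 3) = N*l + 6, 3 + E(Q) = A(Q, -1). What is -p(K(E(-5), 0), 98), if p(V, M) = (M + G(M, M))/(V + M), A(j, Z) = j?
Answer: -123/98 ≈ -1.2551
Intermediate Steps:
E(Q) = -3 + Q
K(N, l) = N*l/2 (K(N, l) = -3 + (N*l + 6)/2 = -3 + (6 + N*l)/2 = -3 + (3 + N*l/2) = N*l/2)
G(t, T) = 25
p(V, M) = (25 + M)/(M + V) (p(V, M) = (M + 25)/(V + M) = (25 + M)/(M + V))
-p(K(E(-5), 0), 98) = -(25 + 98)/(98 + (1/2)*(-3 - 5)*0) = -123/(98 + (1/2)*(-8)*0) = -123/(98 + 0) = -123/98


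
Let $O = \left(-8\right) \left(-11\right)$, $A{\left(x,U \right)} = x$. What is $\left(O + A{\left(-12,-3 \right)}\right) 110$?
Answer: $8360$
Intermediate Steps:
$O = 88$
$\left(O + A{\left(-12,-3 \right)}\right) 110 = \left(88 - 12\right) 110 = 76 \cdot 110 = 8360$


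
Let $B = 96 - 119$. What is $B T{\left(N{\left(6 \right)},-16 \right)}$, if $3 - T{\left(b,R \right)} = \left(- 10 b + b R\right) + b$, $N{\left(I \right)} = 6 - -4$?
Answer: $-5819$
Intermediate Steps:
$N{\left(I \right)} = 10$ ($N{\left(I \right)} = 6 + 4 = 10$)
$T{\left(b,R \right)} = 3 + 9 b - R b$ ($T{\left(b,R \right)} = 3 - \left(\left(- 10 b + b R\right) + b\right) = 3 - \left(\left(- 10 b + R b\right) + b\right) = 3 - \left(- 9 b + R b\right) = 3 + 9 b - R b$)
$B = -23$
$B T{\left(N{\left(6 \right)},-16 \right)} = - 23 \left(3 + 9 \cdot 10 - \left(-16\right) 10\right) = - 23 \left(3 + 90 + 160\right) = \left(-23\right) 253 = -5819$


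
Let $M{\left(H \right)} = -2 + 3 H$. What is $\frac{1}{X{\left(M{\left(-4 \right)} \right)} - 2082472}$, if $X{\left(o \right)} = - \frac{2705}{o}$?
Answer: $- \frac{14}{29151903} \approx -4.8024 \cdot 10^{-7}$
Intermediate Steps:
$\frac{1}{X{\left(M{\left(-4 \right)} \right)} - 2082472} = \frac{1}{- \frac{2705}{-2 + 3 \left(-4\right)} - 2082472} = \frac{1}{- \frac{2705}{-2 - 12} - 2082472} = \frac{1}{- \frac{2705}{-14} - 2082472} = \frac{1}{\left(-2705\right) \left(- \frac{1}{14}\right) - 2082472} = \frac{1}{\frac{2705}{14} - 2082472} = \frac{1}{- \frac{29151903}{14}} = - \frac{14}{29151903}$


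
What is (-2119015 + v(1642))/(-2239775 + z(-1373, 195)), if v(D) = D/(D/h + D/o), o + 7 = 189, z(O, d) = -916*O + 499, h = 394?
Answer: 305120233/141351552 ≈ 2.1586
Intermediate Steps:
z(O, d) = 499 - 916*O
o = 182 (o = -7 + 189 = 182)
v(D) = 17927/144 (v(D) = D/(D/394 + D/182) = D/((144*D/17927)) = D*(17927/(144*D)) = 17927/144)
(-2119015 + v(1642))/(-2239775 + z(-1373, 195)) = (-2119015 + 17927/144)/(-2239775 + (499 - 916*(-1373))) = -305120233/(144*(-2239775 + (499 + 1257668))) = -305120233/(144*(-2239775 + 1258167)) = -305120233/144/(-981608) = -305120233/144*(-1/981608) = 305120233/141351552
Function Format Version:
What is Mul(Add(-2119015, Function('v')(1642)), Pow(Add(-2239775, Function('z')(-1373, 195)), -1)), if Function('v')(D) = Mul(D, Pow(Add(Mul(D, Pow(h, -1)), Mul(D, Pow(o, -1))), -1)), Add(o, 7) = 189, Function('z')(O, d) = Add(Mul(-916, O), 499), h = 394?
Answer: Rational(305120233, 141351552) ≈ 2.1586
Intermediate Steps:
Function('z')(O, d) = Add(499, Mul(-916, O))
o = 182 (o = Add(-7, 189) = 182)
Function('v')(D) = Rational(17927, 144) (Function('v')(D) = Mul(D, Pow(Add(Mul(D, Pow(394, -1)), Mul(D, Pow(182, -1))), -1)) = Mul(D, Pow(Add(Mul(D, Rational(1, 394)), Mul(D, Rational(1, 182))), -1)) = Mul(D, Pow(Add(Mul(Rational(1, 394), D), Mul(Rational(1, 182), D)), -1)) = Mul(D, Pow(Mul(Rational(144, 17927), D), -1)) = Mul(D, Mul(Rational(17927, 144), Pow(D, -1))) = Rational(17927, 144))
Mul(Add(-2119015, Function('v')(1642)), Pow(Add(-2239775, Function('z')(-1373, 195)), -1)) = Mul(Add(-2119015, Rational(17927, 144)), Pow(Add(-2239775, Add(499, Mul(-916, -1373))), -1)) = Mul(Rational(-305120233, 144), Pow(Add(-2239775, Add(499, 1257668)), -1)) = Mul(Rational(-305120233, 144), Pow(Add(-2239775, 1258167), -1)) = Mul(Rational(-305120233, 144), Pow(-981608, -1)) = Mul(Rational(-305120233, 144), Rational(-1, 981608)) = Rational(305120233, 141351552)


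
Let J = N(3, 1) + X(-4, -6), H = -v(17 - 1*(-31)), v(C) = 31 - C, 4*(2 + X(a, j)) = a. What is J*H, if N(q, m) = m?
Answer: -34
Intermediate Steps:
X(a, j) = -2 + a/4
H = 17 (H = -(31 - (17 - 1*(-31))) = -(31 - (17 + 31)) = -(31 - 1*48) = -(31 - 48) = -1*(-17) = 17)
J = -2 (J = 1 + (-2 + (¼)*(-4)) = 1 + (-2 - 1) = 1 - 3 = -2)
J*H = -2*17 = -34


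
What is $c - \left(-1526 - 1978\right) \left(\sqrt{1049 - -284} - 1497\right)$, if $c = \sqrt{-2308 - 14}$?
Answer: $-5245488 + 3504 \sqrt{1333} + 3 i \sqrt{258} \approx -5.1176 \cdot 10^{6} + 48.187 i$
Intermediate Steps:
$c = 3 i \sqrt{258}$ ($c = \sqrt{-2322} = 3 i \sqrt{258} \approx 48.187 i$)
$c - \left(-1526 - 1978\right) \left(\sqrt{1049 - -284} - 1497\right) = 3 i \sqrt{258} - \left(-1526 - 1978\right) \left(\sqrt{1049 - -284} - 1497\right) = 3 i \sqrt{258} - - 3504 \left(\sqrt{1049 + \left(-186 + 470\right)} - 1497\right) = 3 i \sqrt{258} - - 3504 \left(\sqrt{1049 + 284} - 1497\right) = 3 i \sqrt{258} - - 3504 \left(\sqrt{1333} - 1497\right) = 3 i \sqrt{258} - - 3504 \left(-1497 + \sqrt{1333}\right) = 3 i \sqrt{258} - \left(5245488 - 3504 \sqrt{1333}\right) = -5245488 + 3504 \sqrt{1333} + 3 i \sqrt{258}$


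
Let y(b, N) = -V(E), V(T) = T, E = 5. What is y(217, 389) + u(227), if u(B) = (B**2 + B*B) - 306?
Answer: 102747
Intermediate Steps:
u(B) = -306 + 2*B**2 (u(B) = (B**2 + B**2) - 306 = 2*B**2 - 306 = -306 + 2*B**2)
y(b, N) = -5 (y(b, N) = -1*5 = -5)
y(217, 389) + u(227) = -5 + (-306 + 2*227**2) = -5 + (-306 + 2*51529) = -5 + (-306 + 103058) = -5 + 102752 = 102747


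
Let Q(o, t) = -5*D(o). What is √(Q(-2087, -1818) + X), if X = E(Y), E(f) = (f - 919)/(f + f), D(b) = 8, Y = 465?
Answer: I*√8754555/465 ≈ 6.363*I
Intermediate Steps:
E(f) = (-919 + f)/(2*f) (E(f) = (-919 + f)/((2*f)) = (-919 + f)*(1/(2*f)) = (-919 + f)/(2*f))
Q(o, t) = -40 (Q(o, t) = -5*8 = -40)
X = -227/465 (X = (½)*(-919 + 465)/465 = (½)*(1/465)*(-454) = -227/465 ≈ -0.48817)
√(Q(-2087, -1818) + X) = √(-40 - 227/465) = √(-18827/465) = I*√8754555/465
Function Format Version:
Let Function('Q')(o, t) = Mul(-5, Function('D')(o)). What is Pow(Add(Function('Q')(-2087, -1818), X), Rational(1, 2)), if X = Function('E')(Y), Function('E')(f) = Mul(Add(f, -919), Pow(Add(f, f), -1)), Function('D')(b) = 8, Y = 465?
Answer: Mul(Rational(1, 465), I, Pow(8754555, Rational(1, 2))) ≈ Mul(6.3630, I)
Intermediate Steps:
Function('E')(f) = Mul(Rational(1, 2), Pow(f, -1), Add(-919, f)) (Function('E')(f) = Mul(Add(-919, f), Pow(Mul(2, f), -1)) = Mul(Add(-919, f), Mul(Rational(1, 2), Pow(f, -1))) = Mul(Rational(1, 2), Pow(f, -1), Add(-919, f)))
Function('Q')(o, t) = -40 (Function('Q')(o, t) = Mul(-5, 8) = -40)
X = Rational(-227, 465) (X = Mul(Rational(1, 2), Pow(465, -1), Add(-919, 465)) = Mul(Rational(1, 2), Rational(1, 465), -454) = Rational(-227, 465) ≈ -0.48817)
Pow(Add(Function('Q')(-2087, -1818), X), Rational(1, 2)) = Pow(Add(-40, Rational(-227, 465)), Rational(1, 2)) = Pow(Rational(-18827, 465), Rational(1, 2)) = Mul(Rational(1, 465), I, Pow(8754555, Rational(1, 2)))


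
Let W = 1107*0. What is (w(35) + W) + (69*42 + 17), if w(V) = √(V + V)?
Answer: 2915 + √70 ≈ 2923.4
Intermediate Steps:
W = 0
w(V) = √2*√V (w(V) = √(2*V) = √2*√V)
(w(35) + W) + (69*42 + 17) = (√2*√35 + 0) + (69*42 + 17) = (√70 + 0) + (2898 + 17) = √70 + 2915 = 2915 + √70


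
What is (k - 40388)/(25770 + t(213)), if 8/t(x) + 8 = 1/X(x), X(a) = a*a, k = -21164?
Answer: -11170179976/4676442159 ≈ -2.3886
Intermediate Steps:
X(a) = a²
t(x) = 8/(-8 + x⁻²) (t(x) = 8/(-8 + 1/(x²)) = 8/(-8 + x⁻²))
(k - 40388)/(25770 + t(213)) = (-21164 - 40388)/(25770 - 8*213²/(-1 + 8*213²)) = -61552/(25770 - 8*45369/(-1 + 8*45369)) = -61552/(25770 - 8*45369/(-1 + 362952)) = -61552/(25770 - 8*45369/362951) = -61552/(25770 - 8*45369*1/362951) = -61552/(25770 - 362952/362951) = -61552/9352884318/362951 = -61552*362951/9352884318 = -11170179976/4676442159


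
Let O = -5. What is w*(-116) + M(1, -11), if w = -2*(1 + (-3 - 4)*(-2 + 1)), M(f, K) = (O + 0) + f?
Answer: 1852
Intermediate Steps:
M(f, K) = -5 + f (M(f, K) = (-5 + 0) + f = -5 + f)
w = -16 (w = -2*(1 - 7*(-1)) = -2*(1 + 7) = -2*8 = -16)
w*(-116) + M(1, -11) = -16*(-116) + (-5 + 1) = 1856 - 4 = 1852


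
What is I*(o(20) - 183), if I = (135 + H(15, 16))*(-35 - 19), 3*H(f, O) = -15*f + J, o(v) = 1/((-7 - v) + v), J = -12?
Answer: 553824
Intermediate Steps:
o(v) = -⅐ (o(v) = 1/(-7) = -⅐)
H(f, O) = -4 - 5*f (H(f, O) = (-15*f - 12)/3 = (-12 - 15*f)/3 = -4 - 5*f)
I = -3024 (I = (135 + (-4 - 5*15))*(-35 - 19) = (135 + (-4 - 75))*(-54) = (135 - 79)*(-54) = 56*(-54) = -3024)
I*(o(20) - 183) = -3024*(-⅐ - 183) = -3024*(-1282/7) = 553824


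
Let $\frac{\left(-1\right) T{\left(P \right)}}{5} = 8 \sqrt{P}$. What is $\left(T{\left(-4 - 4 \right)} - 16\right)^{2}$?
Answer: $-12544 + 2560 i \sqrt{2} \approx -12544.0 + 3620.4 i$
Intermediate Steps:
$T{\left(P \right)} = - 40 \sqrt{P}$ ($T{\left(P \right)} = - 5 \cdot 8 \sqrt{P} = - 40 \sqrt{P}$)
$\left(T{\left(-4 - 4 \right)} - 16\right)^{2} = \left(- 40 \sqrt{-4 - 4} - 16\right)^{2} = \left(- 40 \sqrt{-8} - 16\right)^{2} = \left(- 40 \cdot 2 i \sqrt{2} - 16\right)^{2} = \left(- 80 i \sqrt{2} - 16\right)^{2} = \left(-16 - 80 i \sqrt{2}\right)^{2}$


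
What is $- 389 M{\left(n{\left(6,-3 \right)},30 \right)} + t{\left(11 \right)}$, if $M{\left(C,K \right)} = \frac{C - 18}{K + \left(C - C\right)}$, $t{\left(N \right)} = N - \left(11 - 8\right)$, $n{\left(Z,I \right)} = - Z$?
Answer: $\frac{1596}{5} \approx 319.2$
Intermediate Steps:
$t{\left(N \right)} = -3 + N$ ($t{\left(N \right)} = N - 3 = -3 + N$)
$M{\left(C,K \right)} = \frac{-18 + C}{K}$ ($M{\left(C,K \right)} = \frac{-18 + C}{K + 0} = \frac{-18 + C}{K}$)
$- 389 M{\left(n{\left(6,-3 \right)},30 \right)} + t{\left(11 \right)} = - 389 \frac{-18 - 6}{30} + \left(-3 + 11\right) = - 389 \frac{-18 - 6}{30} + 8 = - 389 \cdot \frac{1}{30} \left(-24\right) + 8 = \left(-389\right) \left(- \frac{4}{5}\right) + 8 = \frac{1556}{5} + 8 = \frac{1596}{5}$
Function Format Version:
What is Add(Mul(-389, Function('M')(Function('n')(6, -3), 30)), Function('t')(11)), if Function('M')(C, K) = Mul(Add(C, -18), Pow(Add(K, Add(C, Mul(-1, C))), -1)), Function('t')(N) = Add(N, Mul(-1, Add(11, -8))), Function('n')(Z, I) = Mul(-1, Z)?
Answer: Rational(1596, 5) ≈ 319.20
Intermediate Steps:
Function('t')(N) = Add(-3, N) (Function('t')(N) = Add(N, Mul(-1, 3)) = Add(N, -3) = Add(-3, N))
Function('M')(C, K) = Mul(Pow(K, -1), Add(-18, C)) (Function('M')(C, K) = Mul(Add(-18, C), Pow(Add(K, 0), -1)) = Mul(Add(-18, C), Pow(K, -1)) = Mul(Pow(K, -1), Add(-18, C)))
Add(Mul(-389, Function('M')(Function('n')(6, -3), 30)), Function('t')(11)) = Add(Mul(-389, Mul(Pow(30, -1), Add(-18, Mul(-1, 6)))), Add(-3, 11)) = Add(Mul(-389, Mul(Rational(1, 30), Add(-18, -6))), 8) = Add(Mul(-389, Mul(Rational(1, 30), -24)), 8) = Add(Mul(-389, Rational(-4, 5)), 8) = Add(Rational(1556, 5), 8) = Rational(1596, 5)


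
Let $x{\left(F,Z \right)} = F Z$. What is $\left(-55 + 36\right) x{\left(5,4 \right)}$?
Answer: $-380$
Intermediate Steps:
$\left(-55 + 36\right) x{\left(5,4 \right)} = \left(-55 + 36\right) 5 \cdot 4 = \left(-19\right) 20 = -380$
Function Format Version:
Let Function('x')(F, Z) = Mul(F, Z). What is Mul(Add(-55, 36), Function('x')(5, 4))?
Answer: -380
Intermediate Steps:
Mul(Add(-55, 36), Function('x')(5, 4)) = Mul(Add(-55, 36), Mul(5, 4)) = Mul(-19, 20) = -380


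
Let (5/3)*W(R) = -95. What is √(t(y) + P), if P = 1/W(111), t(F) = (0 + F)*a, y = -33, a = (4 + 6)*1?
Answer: I*√1072227/57 ≈ 18.166*I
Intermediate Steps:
a = 10 (a = 10*1 = 10)
W(R) = -57 (W(R) = (⅗)*(-95) = -57)
t(F) = 10*F (t(F) = (0 + F)*10 = F*10 = 10*F)
P = -1/57 (P = 1/(-57) = -1/57 ≈ -0.017544)
√(t(y) + P) = √(10*(-33) - 1/57) = √(-330 - 1/57) = √(-18811/57) = I*√1072227/57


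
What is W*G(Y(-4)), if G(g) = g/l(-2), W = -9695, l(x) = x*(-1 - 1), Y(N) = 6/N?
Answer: 29085/8 ≈ 3635.6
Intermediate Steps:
l(x) = -2*x (l(x) = x*(-2) = -2*x)
G(g) = g/4 (G(g) = g/((-2*(-2))) = g/4)
W*G(Y(-4)) = -9695*6/(-4)/4 = -9695*6*(-¼)/4 = -9695*(-3)/(4*2) = -9695*(-3/8) = 29085/8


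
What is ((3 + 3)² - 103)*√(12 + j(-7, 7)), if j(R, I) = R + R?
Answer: -67*I*√2 ≈ -94.752*I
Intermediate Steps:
j(R, I) = 2*R
((3 + 3)² - 103)*√(12 + j(-7, 7)) = ((3 + 3)² - 103)*√(12 + 2*(-7)) = (6² - 103)*√(12 - 14) = (36 - 103)*√(-2) = -67*I*√2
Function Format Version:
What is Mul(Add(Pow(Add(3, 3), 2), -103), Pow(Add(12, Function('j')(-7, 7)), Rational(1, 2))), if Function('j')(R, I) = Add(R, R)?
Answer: Mul(-67, I, Pow(2, Rational(1, 2))) ≈ Mul(-94.752, I)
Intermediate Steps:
Function('j')(R, I) = Mul(2, R)
Mul(Add(Pow(Add(3, 3), 2), -103), Pow(Add(12, Function('j')(-7, 7)), Rational(1, 2))) = Mul(Add(Pow(Add(3, 3), 2), -103), Pow(Add(12, Mul(2, -7)), Rational(1, 2))) = Mul(Add(Pow(6, 2), -103), Pow(Add(12, -14), Rational(1, 2))) = Mul(Add(36, -103), Pow(-2, Rational(1, 2))) = Mul(-67, Mul(I, Pow(2, Rational(1, 2)))) = Mul(-67, I, Pow(2, Rational(1, 2)))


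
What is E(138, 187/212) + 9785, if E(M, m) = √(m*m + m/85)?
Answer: 9785 + √885885/1060 ≈ 9785.9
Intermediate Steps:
E(M, m) = √(m² + m/85) (E(M, m) = √(m² + m*(1/85)) = √(m² + m/85))
E(138, 187/212) + 9785 = √85*√((187/212)*(1 + 85*(187/212)))/85 + 9785 = √85*√((187*(1/212))*(1 + 85*(187*(1/212))))/85 + 9785 = √85*√(187*(1 + 85*(187/212))/212)/85 + 9785 = √85*√(187*(1 + 15895/212)/212)/85 + 9785 = √85*√((187/212)*(16107/212))/85 + 9785 = √85*√(3012009/44944)/85 + 9785 = √85*(√3012009/212)/85 + 9785 = √885885/1060 + 9785 = 9785 + √885885/1060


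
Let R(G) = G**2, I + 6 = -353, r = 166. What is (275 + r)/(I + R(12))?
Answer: -441/215 ≈ -2.0512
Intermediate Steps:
I = -359 (I = -6 - 353 = -359)
(275 + r)/(I + R(12)) = (275 + 166)/(-359 + 12**2) = 441/(-359 + 144) = 441/(-215) = 441*(-1/215) = -441/215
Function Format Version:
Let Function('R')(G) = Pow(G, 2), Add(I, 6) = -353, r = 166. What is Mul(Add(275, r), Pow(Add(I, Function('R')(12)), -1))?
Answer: Rational(-441, 215) ≈ -2.0512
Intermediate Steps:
I = -359 (I = Add(-6, -353) = -359)
Mul(Add(275, r), Pow(Add(I, Function('R')(12)), -1)) = Mul(Add(275, 166), Pow(Add(-359, Pow(12, 2)), -1)) = Mul(441, Pow(Add(-359, 144), -1)) = Mul(441, Pow(-215, -1)) = Mul(441, Rational(-1, 215)) = Rational(-441, 215)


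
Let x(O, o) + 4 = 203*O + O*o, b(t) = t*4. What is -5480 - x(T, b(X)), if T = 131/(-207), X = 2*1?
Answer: -1105891/207 ≈ -5342.5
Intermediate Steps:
X = 2
b(t) = 4*t
T = -131/207 (T = 131*(-1/207) = -131/207 ≈ -0.63285)
x(O, o) = -4 + 203*O + O*o (x(O, o) = -4 + (203*O + O*o) = -4 + 203*O + O*o)
-5480 - x(T, b(X)) = -5480 - (-4 + 203*(-131/207) - 524*2/207) = -5480 - (-4 - 26593/207 - 131/207*8) = -5480 - (-4 - 26593/207 - 1048/207) = -5480 - 1*(-28469/207) = -5480 + 28469/207 = -1105891/207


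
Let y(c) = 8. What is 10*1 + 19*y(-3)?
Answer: 162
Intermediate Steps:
10*1 + 19*y(-3) = 10*1 + 19*8 = 10 + 152 = 162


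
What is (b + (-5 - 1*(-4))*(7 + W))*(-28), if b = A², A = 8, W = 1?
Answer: -1568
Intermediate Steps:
b = 64 (b = 8² = 64)
(b + (-5 - 1*(-4))*(7 + W))*(-28) = (64 + (-5 - 1*(-4))*(7 + 1))*(-28) = (64 + (-5 + 4)*8)*(-28) = (64 - 1*8)*(-28) = (64 - 8)*(-28) = 56*(-28) = -1568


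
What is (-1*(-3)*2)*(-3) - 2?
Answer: -20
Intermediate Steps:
(-1*(-3)*2)*(-3) - 2 = (3*2)*(-3) - 2 = 6*(-3) - 2 = -18 - 2 = -20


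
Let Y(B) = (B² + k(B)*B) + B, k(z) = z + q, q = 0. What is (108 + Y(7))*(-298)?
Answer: -63474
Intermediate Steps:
k(z) = z (k(z) = z + 0 = z)
Y(B) = B + 2*B² (Y(B) = (B² + B*B) + B = (B² + B²) + B = 2*B² + B = B + 2*B²)
(108 + Y(7))*(-298) = (108 + 7*(1 + 2*7))*(-298) = (108 + 7*(1 + 14))*(-298) = (108 + 7*15)*(-298) = (108 + 105)*(-298) = 213*(-298) = -63474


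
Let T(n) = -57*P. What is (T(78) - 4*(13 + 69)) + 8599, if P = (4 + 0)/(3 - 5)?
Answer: 8385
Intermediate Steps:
P = -2 (P = 4/(-2) = 4*(-½) = -2)
T(n) = 114 (T(n) = -57*(-2) = 114)
(T(78) - 4*(13 + 69)) + 8599 = (114 - 4*(13 + 69)) + 8599 = (114 - 4*82) + 8599 = (114 - 328) + 8599 = -214 + 8599 = 8385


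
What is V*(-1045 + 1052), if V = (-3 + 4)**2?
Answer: 7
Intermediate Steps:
V = 1 (V = 1**2 = 1)
V*(-1045 + 1052) = 1*(-1045 + 1052) = 1*7 = 7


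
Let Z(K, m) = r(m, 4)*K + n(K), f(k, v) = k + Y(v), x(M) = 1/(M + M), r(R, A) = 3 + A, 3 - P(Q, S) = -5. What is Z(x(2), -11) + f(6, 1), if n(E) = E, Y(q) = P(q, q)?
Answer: 16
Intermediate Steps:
P(Q, S) = 8 (P(Q, S) = 3 - 1*(-5) = 3 + 5 = 8)
Y(q) = 8
x(M) = 1/(2*M)
f(k, v) = 8 + k (f(k, v) = k + 8 = 8 + k)
Z(K, m) = 8*K (Z(K, m) = (3 + 4)*K + K = 7*K + K = 8*K)
Z(x(2), -11) + f(6, 1) = 8*((½)/2) + (8 + 6) = 8*((½)*(½)) + 14 = 8*(¼) + 14 = 2 + 14 = 16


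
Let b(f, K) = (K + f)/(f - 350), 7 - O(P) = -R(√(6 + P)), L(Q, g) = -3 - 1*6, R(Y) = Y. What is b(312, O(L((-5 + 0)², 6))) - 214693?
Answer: -8158653/38 - I*√3/38 ≈ -2.147e+5 - 0.04558*I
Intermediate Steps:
L(Q, g) = -9 (L(Q, g) = -3 - 6 = -9)
O(P) = 7 + √(6 + P) (O(P) = 7 - (-1)*√(6 + P) = 7 + √(6 + P))
b(f, K) = (K + f)/(-350 + f)
b(312, O(L((-5 + 0)², 6))) - 214693 = ((7 + √(6 - 9)) + 312)/(-350 + 312) - 214693 = ((7 + √(-3)) + 312)/(-38) - 214693 = -((7 + I*√3) + 312)/38 - 214693 = -(319 + I*√3)/38 - 214693 = (-319/38 - I*√3/38) - 214693 = -8158653/38 - I*√3/38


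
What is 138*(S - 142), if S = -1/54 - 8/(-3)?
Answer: -173075/9 ≈ -19231.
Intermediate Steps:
S = 143/54 (S = -1*1/54 - 8*(-1/3) = -1/54 + 8/3 = 143/54 ≈ 2.6481)
138*(S - 142) = 138*(143/54 - 142) = 138*(-7525/54) = -173075/9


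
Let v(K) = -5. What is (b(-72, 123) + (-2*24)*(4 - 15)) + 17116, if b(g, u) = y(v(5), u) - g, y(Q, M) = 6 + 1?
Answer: 17723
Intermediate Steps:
y(Q, M) = 7
b(g, u) = 7 - g
(b(-72, 123) + (-2*24)*(4 - 15)) + 17116 = ((7 - 1*(-72)) + (-2*24)*(4 - 15)) + 17116 = ((7 + 72) - 48*(-11)) + 17116 = (79 + 528) + 17116 = 607 + 17116 = 17723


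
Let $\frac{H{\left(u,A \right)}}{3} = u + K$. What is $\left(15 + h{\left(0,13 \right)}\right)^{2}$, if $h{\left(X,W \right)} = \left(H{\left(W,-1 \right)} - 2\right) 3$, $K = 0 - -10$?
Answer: $46656$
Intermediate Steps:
$K = 10$ ($K = 0 + 10 = 10$)
$H{\left(u,A \right)} = 30 + 3 u$ ($H{\left(u,A \right)} = 3 \left(u + 10\right) = 3 \left(10 + u\right) = 30 + 3 u$)
$h{\left(X,W \right)} = 84 + 9 W$ ($h{\left(X,W \right)} = \left(\left(30 + 3 W\right) - 2\right) 3 = \left(28 + 3 W\right) 3 = 84 + 9 W$)
$\left(15 + h{\left(0,13 \right)}\right)^{2} = \left(15 + \left(84 + 9 \cdot 13\right)\right)^{2} = \left(15 + \left(84 + 117\right)\right)^{2} = \left(15 + 201\right)^{2} = 216^{2} = 46656$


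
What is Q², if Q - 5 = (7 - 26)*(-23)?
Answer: 195364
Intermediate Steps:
Q = 442 (Q = 5 + (7 - 26)*(-23) = 5 - 19*(-23) = 5 + 437 = 442)
Q² = 442² = 195364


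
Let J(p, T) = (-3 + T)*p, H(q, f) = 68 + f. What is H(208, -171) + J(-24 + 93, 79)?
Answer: 5141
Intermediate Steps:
J(p, T) = p*(-3 + T)
H(208, -171) + J(-24 + 93, 79) = (68 - 171) + (-24 + 93)*(-3 + 79) = -103 + 69*76 = -103 + 5244 = 5141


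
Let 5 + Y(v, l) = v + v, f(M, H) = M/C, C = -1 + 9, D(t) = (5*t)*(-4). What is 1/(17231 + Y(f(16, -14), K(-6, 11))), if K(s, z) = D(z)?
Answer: 1/17230 ≈ 5.8038e-5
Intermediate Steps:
D(t) = -20*t
K(s, z) = -20*z
C = 8
f(M, H) = M/8
Y(v, l) = -5 + 2*v (Y(v, l) = -5 + (v + v) = -5 + 2*v)
1/(17231 + Y(f(16, -14), K(-6, 11))) = 1/(17231 + (-5 + 2*((1/8)*16))) = 1/(17231 + (-5 + 2*2)) = 1/(17231 + (-5 + 4)) = 1/(17231 - 1) = 1/17230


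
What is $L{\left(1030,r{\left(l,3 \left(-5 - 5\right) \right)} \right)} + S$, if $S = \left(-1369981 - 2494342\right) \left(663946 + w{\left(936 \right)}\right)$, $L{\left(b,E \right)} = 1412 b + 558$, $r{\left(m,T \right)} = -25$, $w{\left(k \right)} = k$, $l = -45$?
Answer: $-2569317349968$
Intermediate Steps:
$L{\left(b,E \right)} = 558 + 1412 b$
$S = -2569318804886$ ($S = \left(-1369981 - 2494342\right) \left(663946 + 936\right) = \left(-3864323\right) 664882 = -2569318804886$)
$L{\left(1030,r{\left(l,3 \left(-5 - 5\right) \right)} \right)} + S = \left(558 + 1412 \cdot 1030\right) - 2569318804886 = \left(558 + 1454360\right) - 2569318804886 = 1454918 - 2569318804886 = -2569317349968$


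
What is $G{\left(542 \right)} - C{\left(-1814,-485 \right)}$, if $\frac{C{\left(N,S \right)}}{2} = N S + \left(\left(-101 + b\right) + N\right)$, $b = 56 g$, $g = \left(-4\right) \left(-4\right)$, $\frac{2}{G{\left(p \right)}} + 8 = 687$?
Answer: $- \frac{1193371016}{679} \approx -1.7575 \cdot 10^{6}$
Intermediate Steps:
$G{\left(p \right)} = \frac{2}{679}$ ($G{\left(p \right)} = \frac{2}{-8 + 687} = \frac{2}{679}$)
$g = 16$
$b = 896$ ($b = 56 \cdot 16 = 896$)
$C{\left(N,S \right)} = 1590 + 2 N + 2 N S$ ($C{\left(N,S \right)} = 2 \left(N S + \left(\left(-101 + 896\right) + N\right)\right) = 2 \left(N S + \left(795 + N\right)\right) = 2 \left(795 + N + N S\right) = 1590 + 2 N + 2 N S$)
$G{\left(542 \right)} - C{\left(-1814,-485 \right)} = \frac{2}{679} - \left(1590 + 2 \left(-1814\right) + 2 \left(-1814\right) \left(-485\right)\right) = \frac{2}{679} - \left(1590 - 3628 + 1759580\right) = \frac{2}{679} - 1757542 = - \frac{1193371016}{679}$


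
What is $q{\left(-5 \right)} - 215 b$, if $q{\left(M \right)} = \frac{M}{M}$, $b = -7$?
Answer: $1506$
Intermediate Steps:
$q{\left(M \right)} = 1$
$q{\left(-5 \right)} - 215 b = 1 - -1505 = 1 + 1505 = 1506$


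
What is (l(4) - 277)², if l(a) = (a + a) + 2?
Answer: 71289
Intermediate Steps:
l(a) = 2 + 2*a (l(a) = 2*a + 2 = 2 + 2*a)
(l(4) - 277)² = ((2 + 2*4) - 277)² = ((2 + 8) - 277)² = (10 - 277)² = (-267)² = 71289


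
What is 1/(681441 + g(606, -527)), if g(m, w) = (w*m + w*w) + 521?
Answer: 1/640329 ≈ 1.5617e-6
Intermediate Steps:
g(m, w) = 521 + w**2 + m*w (g(m, w) = (m*w + w**2) + 521 = (w**2 + m*w) + 521 = 521 + w**2 + m*w)
1/(681441 + g(606, -527)) = 1/(681441 + (521 + (-527)**2 + 606*(-527))) = 1/(681441 + (521 + 277729 - 319362)) = 1/(681441 - 41112) = 1/640329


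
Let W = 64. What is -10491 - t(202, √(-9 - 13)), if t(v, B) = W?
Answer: -10555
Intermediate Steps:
t(v, B) = 64
-10491 - t(202, √(-9 - 13)) = -10491 - 1*64 = -10491 - 64 = -10555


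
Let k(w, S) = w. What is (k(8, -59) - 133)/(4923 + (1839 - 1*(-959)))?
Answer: -125/7721 ≈ -0.016190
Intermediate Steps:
(k(8, -59) - 133)/(4923 + (1839 - 1*(-959))) = (8 - 133)/(4923 + (1839 - 1*(-959))) = -125/(4923 + (1839 + 959)) = -125/(4923 + 2798) = -125/7721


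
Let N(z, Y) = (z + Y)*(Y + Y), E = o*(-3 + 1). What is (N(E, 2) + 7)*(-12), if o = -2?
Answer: -372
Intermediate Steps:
E = 4 (E = -2*(-3 + 1) = -2*(-2) = 4)
N(z, Y) = 2*Y*(Y + z) (N(z, Y) = (Y + z)*(2*Y) = 2*Y*(Y + z))
(N(E, 2) + 7)*(-12) = (2*2*(2 + 4) + 7)*(-12) = (2*2*6 + 7)*(-12) = (24 + 7)*(-12) = 31*(-12) = -372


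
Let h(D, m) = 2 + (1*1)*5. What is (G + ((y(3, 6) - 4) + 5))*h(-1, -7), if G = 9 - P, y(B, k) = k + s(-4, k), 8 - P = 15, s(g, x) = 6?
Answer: 203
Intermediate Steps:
P = -7 (P = 8 - 1*15 = 8 - 15 = -7)
y(B, k) = 6 + k (y(B, k) = k + 6 = 6 + k)
h(D, m) = 7 (h(D, m) = 2 + 1*5 = 2 + 5 = 7)
G = 16 (G = 9 - 1*(-7) = 9 + 7 = 16)
(G + ((y(3, 6) - 4) + 5))*h(-1, -7) = (16 + (((6 + 6) - 4) + 5))*7 = (16 + ((12 - 4) + 5))*7 = (16 + (8 + 5))*7 = (16 + 13)*7 = 29*7 = 203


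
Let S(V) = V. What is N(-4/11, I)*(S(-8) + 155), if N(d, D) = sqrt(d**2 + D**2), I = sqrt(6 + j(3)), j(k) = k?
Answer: 147*sqrt(1105)/11 ≈ 444.23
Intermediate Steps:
I = 3 (I = sqrt(6 + 3) = sqrt(9) = 3)
N(d, D) = sqrt(D**2 + d**2)
N(-4/11, I)*(S(-8) + 155) = sqrt(3**2 + (-4/11)**2)*(-8 + 155) = sqrt(9 + (-4*1/11)**2)*147 = sqrt(9 + (-4/11)**2)*147 = sqrt(9 + 16/121)*147 = sqrt(1105/121)*147 = (sqrt(1105)/11)*147 = 147*sqrt(1105)/11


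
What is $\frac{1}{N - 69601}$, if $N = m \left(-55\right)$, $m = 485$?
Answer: $- \frac{1}{96276} \approx -1.0387 \cdot 10^{-5}$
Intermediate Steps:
$N = -26675$ ($N = 485 \left(-55\right) = -26675$)
$\frac{1}{N - 69601} = \frac{1}{-26675 - 69601} = \frac{1}{-96276} = - \frac{1}{96276}$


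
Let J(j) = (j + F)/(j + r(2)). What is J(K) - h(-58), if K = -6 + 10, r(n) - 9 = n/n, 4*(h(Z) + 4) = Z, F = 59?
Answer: 23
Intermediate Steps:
h(Z) = -4 + Z/4
r(n) = 10 (r(n) = 9 + n/n = 9 + 1 = 10)
K = 4
J(j) = (59 + j)/(10 + j) (J(j) = (j + 59)/(j + 10) = (59 + j)/(10 + j))
J(K) - h(-58) = (59 + 4)/(10 + 4) - (-4 + (¼)*(-58)) = 63/14 - (-4 - 29/2) = (1/14)*63 - 1*(-37/2) = 9/2 + 37/2 = 23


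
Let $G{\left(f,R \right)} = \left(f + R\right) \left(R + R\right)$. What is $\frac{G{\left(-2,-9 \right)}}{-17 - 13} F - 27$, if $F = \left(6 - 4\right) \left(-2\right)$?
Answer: $- \frac{3}{5} \approx -0.6$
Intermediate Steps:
$G{\left(f,R \right)} = 2 R \left(R + f\right)$ ($G{\left(f,R \right)} = \left(R + f\right) 2 R = 2 R \left(R + f\right)$)
$F = -4$ ($F = 2 \left(-2\right) = -4$)
$\frac{G{\left(-2,-9 \right)}}{-17 - 13} F - 27 = \frac{2 \left(-9\right) \left(-9 - 2\right)}{-17 - 13} \left(-4\right) - 27 = \frac{2 \left(-9\right) \left(-11\right)}{-17 - 13} \left(-4\right) - 27 = \frac{198}{-30} \left(-4\right) - 27 = 198 \left(- \frac{1}{30}\right) \left(-4\right) - 27 = \left(- \frac{33}{5}\right) \left(-4\right) - 27 = \frac{132}{5} - 27 = - \frac{3}{5}$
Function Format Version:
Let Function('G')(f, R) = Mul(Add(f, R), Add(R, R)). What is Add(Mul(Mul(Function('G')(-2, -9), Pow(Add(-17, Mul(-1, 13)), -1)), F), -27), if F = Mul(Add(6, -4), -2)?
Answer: Rational(-3, 5) ≈ -0.60000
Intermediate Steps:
Function('G')(f, R) = Mul(2, R, Add(R, f)) (Function('G')(f, R) = Mul(Add(R, f), Mul(2, R)) = Mul(2, R, Add(R, f)))
F = -4 (F = Mul(2, -2) = -4)
Add(Mul(Mul(Function('G')(-2, -9), Pow(Add(-17, Mul(-1, 13)), -1)), F), -27) = Add(Mul(Mul(Mul(2, -9, Add(-9, -2)), Pow(Add(-17, Mul(-1, 13)), -1)), -4), -27) = Add(Mul(Mul(Mul(2, -9, -11), Pow(Add(-17, -13), -1)), -4), -27) = Add(Mul(Mul(198, Pow(-30, -1)), -4), -27) = Add(Mul(Mul(198, Rational(-1, 30)), -4), -27) = Add(Mul(Rational(-33, 5), -4), -27) = Add(Rational(132, 5), -27) = Rational(-3, 5)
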